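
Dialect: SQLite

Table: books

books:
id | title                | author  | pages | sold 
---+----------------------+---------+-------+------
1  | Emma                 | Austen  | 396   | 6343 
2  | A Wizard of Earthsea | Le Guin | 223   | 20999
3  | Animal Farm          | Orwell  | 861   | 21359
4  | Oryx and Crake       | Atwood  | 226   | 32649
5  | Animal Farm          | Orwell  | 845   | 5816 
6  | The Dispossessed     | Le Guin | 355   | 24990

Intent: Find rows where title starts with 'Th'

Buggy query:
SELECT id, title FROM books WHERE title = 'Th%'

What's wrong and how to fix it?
Bug: Wildcards only work with LIKE; '=' treats '%' as a literal character

Fix: Use LIKE for wildcard pattern matching

Corrected query:
SELECT id, title FROM books WHERE title LIKE 'Th%'

Result:
id | title           
---+-----------------
6  | The Dispossessed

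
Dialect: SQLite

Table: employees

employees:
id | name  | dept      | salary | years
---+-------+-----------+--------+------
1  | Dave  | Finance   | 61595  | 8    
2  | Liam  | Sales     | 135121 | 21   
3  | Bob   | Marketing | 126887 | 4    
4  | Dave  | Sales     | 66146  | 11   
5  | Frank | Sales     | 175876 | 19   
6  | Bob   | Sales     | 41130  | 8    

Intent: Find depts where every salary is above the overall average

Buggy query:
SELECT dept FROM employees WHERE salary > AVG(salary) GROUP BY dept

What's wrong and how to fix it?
Bug: AVG() is an aggregate; it can't sit directly in WHERE

Fix: Use a subquery for AVG and a HAVING MIN(...) filter so the condition holds for every row in the group

Corrected query:
SELECT dept FROM employees GROUP BY dept HAVING MIN(salary) > (SELECT AVG(salary) FROM employees)

Result:
dept     
---------
Marketing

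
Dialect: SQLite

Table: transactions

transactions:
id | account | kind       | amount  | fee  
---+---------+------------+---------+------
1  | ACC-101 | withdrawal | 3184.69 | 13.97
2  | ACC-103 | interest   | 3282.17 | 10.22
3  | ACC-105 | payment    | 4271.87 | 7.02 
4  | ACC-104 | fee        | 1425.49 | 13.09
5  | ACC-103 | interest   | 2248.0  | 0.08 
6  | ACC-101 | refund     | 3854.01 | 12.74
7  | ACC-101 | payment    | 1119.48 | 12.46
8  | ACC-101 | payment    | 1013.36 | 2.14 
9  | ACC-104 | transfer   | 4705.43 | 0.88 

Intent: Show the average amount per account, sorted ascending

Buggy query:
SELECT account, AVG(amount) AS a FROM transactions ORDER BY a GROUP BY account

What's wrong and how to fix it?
Bug: ORDER BY appears before GROUP BY; SQL clause order requires GROUP BY first

Fix: Move ORDER BY to the end, after GROUP BY

Corrected query:
SELECT account, AVG(amount) AS a FROM transactions GROUP BY account ORDER BY a

Result:
account | a       
--------+---------
ACC-101 | 2292.885
ACC-103 | 2765.085
ACC-104 | 3065.46 
ACC-105 | 4271.87 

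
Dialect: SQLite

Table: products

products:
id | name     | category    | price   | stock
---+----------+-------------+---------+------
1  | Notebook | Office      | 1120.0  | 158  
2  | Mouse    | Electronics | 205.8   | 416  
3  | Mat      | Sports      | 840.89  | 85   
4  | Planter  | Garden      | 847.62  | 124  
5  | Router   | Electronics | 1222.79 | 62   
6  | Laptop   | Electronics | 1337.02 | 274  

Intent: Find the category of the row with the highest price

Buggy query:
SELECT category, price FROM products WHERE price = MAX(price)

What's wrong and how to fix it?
Bug: MAX(price) is an aggregate and cannot be used directly in WHERE

Fix: Use a subquery: WHERE price = (SELECT MAX(price) FROM products)

Corrected query:
SELECT category, price FROM products WHERE price = (SELECT MAX(price) FROM products)

Result:
category    | price  
------------+--------
Electronics | 1337.02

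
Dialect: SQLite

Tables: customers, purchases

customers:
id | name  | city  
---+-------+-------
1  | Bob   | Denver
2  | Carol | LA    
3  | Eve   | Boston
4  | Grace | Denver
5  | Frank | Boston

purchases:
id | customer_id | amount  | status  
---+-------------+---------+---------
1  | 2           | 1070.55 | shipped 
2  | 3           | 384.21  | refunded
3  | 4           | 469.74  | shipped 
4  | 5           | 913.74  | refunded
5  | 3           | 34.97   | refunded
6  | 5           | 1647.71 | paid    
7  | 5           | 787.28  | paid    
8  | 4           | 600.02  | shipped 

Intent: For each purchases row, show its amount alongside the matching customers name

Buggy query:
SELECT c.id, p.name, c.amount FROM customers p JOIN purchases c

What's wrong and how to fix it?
Bug: JOIN with no ON clause produces a cartesian product; every purchases row pairs with every customers row

Fix: Specify the join condition linking the foreign key to the parent id

Corrected query:
SELECT c.id, p.name, c.amount FROM customers p JOIN purchases c ON c.customer_id = p.id

Result:
id | name  | amount 
---+-------+--------
1  | Carol | 1070.55
2  | Eve   | 384.21 
3  | Grace | 469.74 
4  | Frank | 913.74 
5  | Eve   | 34.97  
6  | Frank | 1647.71
7  | Frank | 787.28 
8  | Grace | 600.02 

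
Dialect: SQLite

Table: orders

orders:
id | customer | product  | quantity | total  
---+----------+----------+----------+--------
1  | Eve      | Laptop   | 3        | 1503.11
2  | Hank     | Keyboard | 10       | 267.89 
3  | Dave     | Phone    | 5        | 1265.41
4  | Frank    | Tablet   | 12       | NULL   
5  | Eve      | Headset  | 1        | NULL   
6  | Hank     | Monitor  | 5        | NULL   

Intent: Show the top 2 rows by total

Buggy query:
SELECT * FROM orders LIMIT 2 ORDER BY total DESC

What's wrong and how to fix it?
Bug: ORDER BY cannot follow LIMIT; LIMIT is the final clause

Fix: Swap the clauses: ORDER BY first, then LIMIT

Corrected query:
SELECT * FROM orders ORDER BY total DESC LIMIT 2

Result:
id | customer | product | quantity | total  
---+----------+---------+----------+--------
1  | Eve      | Laptop  | 3        | 1503.11
3  | Dave     | Phone   | 5        | 1265.41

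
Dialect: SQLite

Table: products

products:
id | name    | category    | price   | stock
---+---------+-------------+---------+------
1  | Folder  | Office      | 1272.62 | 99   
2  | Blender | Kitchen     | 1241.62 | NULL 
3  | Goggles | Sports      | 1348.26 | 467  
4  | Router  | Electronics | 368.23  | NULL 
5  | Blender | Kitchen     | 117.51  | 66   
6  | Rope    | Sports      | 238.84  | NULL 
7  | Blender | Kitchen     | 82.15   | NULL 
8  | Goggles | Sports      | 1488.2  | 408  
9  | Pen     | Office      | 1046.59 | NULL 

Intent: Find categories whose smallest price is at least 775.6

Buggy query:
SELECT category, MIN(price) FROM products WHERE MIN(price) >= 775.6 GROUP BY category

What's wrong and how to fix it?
Bug: MIN() in WHERE is a misuse of aggregate

Fix: Use HAVING for the per-group MIN condition

Corrected query:
SELECT category, MIN(price) FROM products GROUP BY category HAVING MIN(price) >= 775.6

Result:
category | MIN(price)
---------+-----------
Office   | 1046.59   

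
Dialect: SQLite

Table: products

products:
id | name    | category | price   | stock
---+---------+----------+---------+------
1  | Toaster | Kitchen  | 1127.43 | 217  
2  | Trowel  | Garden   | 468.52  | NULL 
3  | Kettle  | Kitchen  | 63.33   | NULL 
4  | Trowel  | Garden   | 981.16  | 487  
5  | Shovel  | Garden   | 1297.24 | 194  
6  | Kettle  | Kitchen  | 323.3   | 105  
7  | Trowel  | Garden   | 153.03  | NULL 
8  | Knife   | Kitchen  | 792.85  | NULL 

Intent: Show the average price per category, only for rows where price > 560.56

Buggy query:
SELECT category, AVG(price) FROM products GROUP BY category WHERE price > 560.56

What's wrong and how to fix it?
Bug: Row-level WHERE must come before GROUP BY in the clause order

Fix: Place WHERE between FROM and GROUP BY

Corrected query:
SELECT category, AVG(price) FROM products WHERE price > 560.56 GROUP BY category

Result:
category | AVG(price)
---------+-----------
Garden   | 1139.2    
Kitchen  | 960.14    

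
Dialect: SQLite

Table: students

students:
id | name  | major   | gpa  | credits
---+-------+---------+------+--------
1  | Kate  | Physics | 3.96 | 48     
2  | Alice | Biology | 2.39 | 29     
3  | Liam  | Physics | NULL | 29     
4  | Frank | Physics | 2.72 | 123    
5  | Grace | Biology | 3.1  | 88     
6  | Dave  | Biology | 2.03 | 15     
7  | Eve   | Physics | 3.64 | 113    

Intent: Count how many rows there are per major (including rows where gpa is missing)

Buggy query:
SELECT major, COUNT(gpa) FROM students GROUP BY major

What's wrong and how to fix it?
Bug: COUNT(gpa) skips NULLs, so groups with missing gpa are undercounted

Fix: Replace COUNT(gpa) with COUNT(*)

Corrected query:
SELECT major, COUNT(*) FROM students GROUP BY major

Result:
major   | COUNT(*)
--------+---------
Biology | 3       
Physics | 4       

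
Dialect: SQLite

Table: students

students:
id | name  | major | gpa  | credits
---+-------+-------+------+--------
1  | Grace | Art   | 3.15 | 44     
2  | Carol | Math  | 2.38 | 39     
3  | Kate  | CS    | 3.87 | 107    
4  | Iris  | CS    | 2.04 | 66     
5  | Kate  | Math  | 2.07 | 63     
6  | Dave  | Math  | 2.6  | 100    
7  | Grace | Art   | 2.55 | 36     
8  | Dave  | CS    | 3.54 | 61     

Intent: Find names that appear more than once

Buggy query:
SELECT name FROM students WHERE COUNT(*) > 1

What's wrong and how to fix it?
Bug: WHERE can't reference COUNT(*); aggregates are computed after WHERE

Fix: GROUP BY name, then filter groups with HAVING COUNT(*) > 1

Corrected query:
SELECT name FROM students GROUP BY name HAVING COUNT(*) > 1

Result:
name 
-----
Dave 
Grace
Kate 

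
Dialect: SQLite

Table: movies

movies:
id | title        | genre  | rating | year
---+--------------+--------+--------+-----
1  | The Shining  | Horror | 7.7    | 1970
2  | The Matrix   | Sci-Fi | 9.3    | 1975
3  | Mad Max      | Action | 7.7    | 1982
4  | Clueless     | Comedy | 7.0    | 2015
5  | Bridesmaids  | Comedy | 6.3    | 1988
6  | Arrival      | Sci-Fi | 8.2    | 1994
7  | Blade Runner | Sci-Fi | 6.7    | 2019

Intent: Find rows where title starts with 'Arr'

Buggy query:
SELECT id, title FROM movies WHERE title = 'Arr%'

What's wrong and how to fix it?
Bug: '=' compares the literal string including the % character; pattern matching needs LIKE

Fix: Replace '=' with LIKE so 'Arr%' is treated as a pattern

Corrected query:
SELECT id, title FROM movies WHERE title LIKE 'Arr%'

Result:
id | title  
---+--------
6  | Arrival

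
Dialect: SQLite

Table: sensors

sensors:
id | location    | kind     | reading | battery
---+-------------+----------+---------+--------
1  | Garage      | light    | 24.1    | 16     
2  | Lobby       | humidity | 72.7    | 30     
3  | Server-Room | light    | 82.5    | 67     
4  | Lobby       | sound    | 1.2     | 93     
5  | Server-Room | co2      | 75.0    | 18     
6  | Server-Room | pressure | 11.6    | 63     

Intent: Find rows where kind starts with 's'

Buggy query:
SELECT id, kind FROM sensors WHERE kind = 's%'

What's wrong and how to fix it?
Bug: '=' compares the literal string including the % character; pattern matching needs LIKE

Fix: Replace '=' with LIKE so 's%' is treated as a pattern

Corrected query:
SELECT id, kind FROM sensors WHERE kind LIKE 's%'

Result:
id | kind 
---+------
4  | sound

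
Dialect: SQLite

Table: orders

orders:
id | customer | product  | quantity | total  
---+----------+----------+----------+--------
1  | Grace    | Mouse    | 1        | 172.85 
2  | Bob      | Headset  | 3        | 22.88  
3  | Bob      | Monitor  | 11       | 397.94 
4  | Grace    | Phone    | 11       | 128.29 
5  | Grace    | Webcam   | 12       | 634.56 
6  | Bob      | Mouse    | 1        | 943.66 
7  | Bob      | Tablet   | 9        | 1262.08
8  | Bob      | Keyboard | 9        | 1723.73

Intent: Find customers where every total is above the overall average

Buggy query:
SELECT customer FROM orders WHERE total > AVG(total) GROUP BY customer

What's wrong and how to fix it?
Bug: WHERE evaluates per row before aggregation, so AVG() is unavailable

Fix: Use a subquery for AVG and a HAVING MIN(...) filter so the condition holds for every row in the group

Corrected query:
SELECT customer FROM orders GROUP BY customer HAVING MIN(total) > (SELECT AVG(total) FROM orders)

Result:
(no rows)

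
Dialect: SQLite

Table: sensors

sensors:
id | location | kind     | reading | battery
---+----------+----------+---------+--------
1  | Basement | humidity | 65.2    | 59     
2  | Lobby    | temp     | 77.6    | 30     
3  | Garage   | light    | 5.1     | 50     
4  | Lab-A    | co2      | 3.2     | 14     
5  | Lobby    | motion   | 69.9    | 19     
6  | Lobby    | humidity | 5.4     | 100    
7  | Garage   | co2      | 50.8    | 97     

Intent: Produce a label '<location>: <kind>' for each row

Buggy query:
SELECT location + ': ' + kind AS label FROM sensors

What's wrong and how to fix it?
Bug: SQLite uses || for string concatenation; + coerces text to numbers (yielding 0)

Fix: Use the || operator for string concatenation

Corrected query:
SELECT location || ': ' || kind AS label FROM sensors

Result:
label             
------------------
Basement: humidity
Lobby: temp       
Garage: light     
Lab-A: co2        
Lobby: motion     
Lobby: humidity   
Garage: co2       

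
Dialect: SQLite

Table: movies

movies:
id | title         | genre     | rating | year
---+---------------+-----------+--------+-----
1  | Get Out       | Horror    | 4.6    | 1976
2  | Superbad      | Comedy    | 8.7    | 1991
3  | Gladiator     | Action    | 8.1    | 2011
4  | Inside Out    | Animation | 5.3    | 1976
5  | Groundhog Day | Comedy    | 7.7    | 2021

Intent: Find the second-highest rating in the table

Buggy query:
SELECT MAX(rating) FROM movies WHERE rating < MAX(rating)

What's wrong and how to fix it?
Bug: The inner MAX is an aggregate inside WHERE, which is not allowed

Fix: Put the inner MAX in a scalar subquery

Corrected query:
SELECT MAX(rating) FROM movies WHERE rating < (SELECT MAX(rating) FROM movies)

Result:
MAX(rating)
-----------
8.1        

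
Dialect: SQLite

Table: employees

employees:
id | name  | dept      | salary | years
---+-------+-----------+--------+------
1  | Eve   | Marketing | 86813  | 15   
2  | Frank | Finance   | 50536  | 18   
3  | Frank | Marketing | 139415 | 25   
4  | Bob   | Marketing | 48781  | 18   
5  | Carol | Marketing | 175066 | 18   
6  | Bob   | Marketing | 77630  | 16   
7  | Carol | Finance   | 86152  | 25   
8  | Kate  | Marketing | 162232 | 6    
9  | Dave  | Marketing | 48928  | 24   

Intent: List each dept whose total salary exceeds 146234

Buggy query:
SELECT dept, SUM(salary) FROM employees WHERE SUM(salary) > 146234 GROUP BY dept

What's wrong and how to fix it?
Bug: SUM(salary) is an aggregate, but WHERE filters rows before aggregation

Fix: Use HAVING (which filters groups after aggregation) instead of WHERE

Corrected query:
SELECT dept, SUM(salary) FROM employees GROUP BY dept HAVING SUM(salary) > 146234

Result:
dept      | SUM(salary)
----------+------------
Marketing | 738865     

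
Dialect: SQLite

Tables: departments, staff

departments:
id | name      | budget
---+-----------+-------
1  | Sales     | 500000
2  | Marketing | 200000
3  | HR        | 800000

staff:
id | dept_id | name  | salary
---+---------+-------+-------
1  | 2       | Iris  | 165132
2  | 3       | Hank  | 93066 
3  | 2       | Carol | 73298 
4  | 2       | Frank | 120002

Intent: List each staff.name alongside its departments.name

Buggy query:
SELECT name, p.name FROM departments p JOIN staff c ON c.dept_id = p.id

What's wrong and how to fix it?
Bug: Both tables have a 'name' column; the unqualified reference is ambiguous

Fix: Qualify the column with its table alias (c.name)

Corrected query:
SELECT c.name, p.name FROM departments p JOIN staff c ON c.dept_id = p.id

Result:
name  | name     
------+----------
Iris  | Marketing
Hank  | HR       
Carol | Marketing
Frank | Marketing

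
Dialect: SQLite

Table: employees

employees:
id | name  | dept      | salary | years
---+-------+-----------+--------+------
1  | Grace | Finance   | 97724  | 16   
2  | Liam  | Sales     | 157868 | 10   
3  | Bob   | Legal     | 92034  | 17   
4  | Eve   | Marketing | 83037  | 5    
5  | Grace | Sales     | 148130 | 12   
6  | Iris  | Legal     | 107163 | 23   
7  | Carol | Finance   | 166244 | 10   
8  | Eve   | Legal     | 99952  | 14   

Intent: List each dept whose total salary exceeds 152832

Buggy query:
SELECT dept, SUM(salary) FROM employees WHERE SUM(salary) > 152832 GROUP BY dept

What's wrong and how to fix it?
Bug: SUM(salary) is an aggregate, but WHERE filters rows before aggregation

Fix: Move the aggregate condition to a HAVING clause

Corrected query:
SELECT dept, SUM(salary) FROM employees GROUP BY dept HAVING SUM(salary) > 152832

Result:
dept    | SUM(salary)
--------+------------
Finance | 263968     
Legal   | 299149     
Sales   | 305998     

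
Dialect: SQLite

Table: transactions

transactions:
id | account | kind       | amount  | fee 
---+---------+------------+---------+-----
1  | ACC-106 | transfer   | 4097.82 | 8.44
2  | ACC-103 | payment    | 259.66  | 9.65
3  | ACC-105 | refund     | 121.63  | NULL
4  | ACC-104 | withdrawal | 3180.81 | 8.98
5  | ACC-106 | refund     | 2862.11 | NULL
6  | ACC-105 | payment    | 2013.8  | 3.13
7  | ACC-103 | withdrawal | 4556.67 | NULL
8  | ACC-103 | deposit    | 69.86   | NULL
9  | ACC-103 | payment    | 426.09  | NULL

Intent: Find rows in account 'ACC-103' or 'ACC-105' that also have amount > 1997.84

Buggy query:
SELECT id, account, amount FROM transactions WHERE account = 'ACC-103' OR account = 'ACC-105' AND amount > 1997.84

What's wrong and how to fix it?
Bug: Without parentheses, AND is evaluated before OR, so the amount filter only applies to the 'ACC-105' branch

Fix: Add parentheses around the OR so the AND applies to both alternatives

Corrected query:
SELECT id, account, amount FROM transactions WHERE (account = 'ACC-103' OR account = 'ACC-105') AND amount > 1997.84

Result:
id | account | amount 
---+---------+--------
6  | ACC-105 | 2013.8 
7  | ACC-103 | 4556.67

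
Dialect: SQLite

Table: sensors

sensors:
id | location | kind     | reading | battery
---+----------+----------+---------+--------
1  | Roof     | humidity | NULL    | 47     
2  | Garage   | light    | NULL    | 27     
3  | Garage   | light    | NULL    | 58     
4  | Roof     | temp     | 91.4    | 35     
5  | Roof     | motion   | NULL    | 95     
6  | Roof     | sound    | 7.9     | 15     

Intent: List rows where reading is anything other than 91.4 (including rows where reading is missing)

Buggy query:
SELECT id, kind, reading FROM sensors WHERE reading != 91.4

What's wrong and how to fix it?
Bug: Inequality against NULL is unknown, not true; rows with NULL are dropped

Fix: Add an explicit OR reading IS NULL to include the missing-value rows

Corrected query:
SELECT id, kind, reading FROM sensors WHERE reading != 91.4 OR reading IS NULL

Result:
id | kind     | reading
---+----------+--------
1  | humidity | NULL   
2  | light    | NULL   
3  | light    | NULL   
5  | motion   | NULL   
6  | sound    | 7.9    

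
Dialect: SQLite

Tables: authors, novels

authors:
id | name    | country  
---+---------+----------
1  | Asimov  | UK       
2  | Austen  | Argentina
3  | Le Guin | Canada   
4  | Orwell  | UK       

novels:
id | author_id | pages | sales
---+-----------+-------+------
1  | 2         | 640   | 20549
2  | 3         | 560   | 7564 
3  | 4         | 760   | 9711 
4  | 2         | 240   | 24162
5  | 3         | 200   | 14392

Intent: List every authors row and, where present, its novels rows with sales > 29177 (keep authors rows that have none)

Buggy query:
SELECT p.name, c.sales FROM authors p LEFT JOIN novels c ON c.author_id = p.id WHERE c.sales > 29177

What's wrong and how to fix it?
Bug: A WHERE condition on the right-hand table after LEFT JOIN drops unmatched parents

Fix: Put 'c.sales > 29177' in the JOIN's ON clause instead of WHERE

Corrected query:
SELECT p.name, c.sales FROM authors p LEFT JOIN novels c ON c.author_id = p.id AND c.sales > 29177

Result:
name    | sales
--------+------
Asimov  | NULL 
Austen  | NULL 
Le Guin | NULL 
Orwell  | NULL 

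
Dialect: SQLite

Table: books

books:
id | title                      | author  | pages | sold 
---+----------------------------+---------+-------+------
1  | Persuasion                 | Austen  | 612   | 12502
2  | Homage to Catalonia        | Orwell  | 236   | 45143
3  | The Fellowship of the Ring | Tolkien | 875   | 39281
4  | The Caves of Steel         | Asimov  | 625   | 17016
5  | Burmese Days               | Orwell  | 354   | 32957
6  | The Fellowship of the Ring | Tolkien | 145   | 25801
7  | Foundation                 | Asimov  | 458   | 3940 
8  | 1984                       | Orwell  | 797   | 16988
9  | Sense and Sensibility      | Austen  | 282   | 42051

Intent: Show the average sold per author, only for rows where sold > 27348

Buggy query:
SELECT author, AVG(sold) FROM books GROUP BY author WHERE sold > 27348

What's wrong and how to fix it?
Bug: Row-level WHERE must come before GROUP BY in the clause order

Fix: Move the WHERE clause before GROUP BY

Corrected query:
SELECT author, AVG(sold) FROM books WHERE sold > 27348 GROUP BY author

Result:
author  | AVG(sold)
--------+----------
Austen  | 42051    
Orwell  | 39050    
Tolkien | 39281    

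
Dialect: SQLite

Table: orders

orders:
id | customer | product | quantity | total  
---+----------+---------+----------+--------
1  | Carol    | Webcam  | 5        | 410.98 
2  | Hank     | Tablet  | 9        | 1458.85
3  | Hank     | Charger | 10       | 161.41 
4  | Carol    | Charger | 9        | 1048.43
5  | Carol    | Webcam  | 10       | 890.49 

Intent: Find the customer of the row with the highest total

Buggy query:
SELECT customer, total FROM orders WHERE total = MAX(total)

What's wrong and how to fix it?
Bug: MAX(total) is an aggregate and cannot be used directly in WHERE

Fix: Wrap MAX in a scalar subquery so WHERE compares against a single value

Corrected query:
SELECT customer, total FROM orders WHERE total = (SELECT MAX(total) FROM orders)

Result:
customer | total  
---------+--------
Hank     | 1458.85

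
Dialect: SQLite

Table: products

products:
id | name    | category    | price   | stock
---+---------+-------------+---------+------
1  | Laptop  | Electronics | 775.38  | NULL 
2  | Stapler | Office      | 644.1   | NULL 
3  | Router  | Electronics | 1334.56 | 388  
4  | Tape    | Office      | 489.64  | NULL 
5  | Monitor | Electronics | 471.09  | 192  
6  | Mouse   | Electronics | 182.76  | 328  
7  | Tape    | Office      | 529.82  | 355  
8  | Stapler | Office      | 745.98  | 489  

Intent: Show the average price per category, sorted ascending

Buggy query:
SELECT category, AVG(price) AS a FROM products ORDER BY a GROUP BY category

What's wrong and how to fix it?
Bug: GROUP BY must precede ORDER BY

Fix: Move ORDER BY to the end, after GROUP BY

Corrected query:
SELECT category, AVG(price) AS a FROM products GROUP BY category ORDER BY a

Result:
category    | a       
------------+---------
Office      | 602.385 
Electronics | 690.9475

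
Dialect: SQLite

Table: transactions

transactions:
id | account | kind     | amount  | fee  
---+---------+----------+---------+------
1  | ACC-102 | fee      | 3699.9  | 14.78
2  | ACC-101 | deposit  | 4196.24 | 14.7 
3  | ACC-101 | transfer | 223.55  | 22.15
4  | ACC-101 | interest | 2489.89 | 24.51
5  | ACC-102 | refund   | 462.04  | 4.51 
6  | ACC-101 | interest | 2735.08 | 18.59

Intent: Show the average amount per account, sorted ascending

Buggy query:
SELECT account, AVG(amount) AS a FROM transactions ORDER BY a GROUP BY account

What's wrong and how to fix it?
Bug: ORDER BY appears before GROUP BY; SQL clause order requires GROUP BY first

Fix: Reorder: SELECT … FROM … GROUP BY … ORDER BY …

Corrected query:
SELECT account, AVG(amount) AS a FROM transactions GROUP BY account ORDER BY a

Result:
account | a      
--------+--------
ACC-102 | 2080.97
ACC-101 | 2411.19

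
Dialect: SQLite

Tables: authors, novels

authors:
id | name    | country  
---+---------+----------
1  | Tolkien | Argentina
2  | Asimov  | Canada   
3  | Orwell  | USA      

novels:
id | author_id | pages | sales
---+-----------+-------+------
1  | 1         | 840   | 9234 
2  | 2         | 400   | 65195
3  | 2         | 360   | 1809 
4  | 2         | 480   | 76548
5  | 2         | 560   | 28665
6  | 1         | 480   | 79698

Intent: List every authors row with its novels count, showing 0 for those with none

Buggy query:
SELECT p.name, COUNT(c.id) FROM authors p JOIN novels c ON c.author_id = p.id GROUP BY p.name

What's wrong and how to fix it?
Bug: INNER JOIN drops authors rows that have no matching novels rows

Fix: Use LEFT JOIN so parents without children still appear (COUNT(c.id) gives 0)

Corrected query:
SELECT p.name, COUNT(c.id) FROM authors p LEFT JOIN novels c ON c.author_id = p.id GROUP BY p.name

Result:
name    | COUNT(c.id)
--------+------------
Asimov  | 4          
Orwell  | 0          
Tolkien | 2          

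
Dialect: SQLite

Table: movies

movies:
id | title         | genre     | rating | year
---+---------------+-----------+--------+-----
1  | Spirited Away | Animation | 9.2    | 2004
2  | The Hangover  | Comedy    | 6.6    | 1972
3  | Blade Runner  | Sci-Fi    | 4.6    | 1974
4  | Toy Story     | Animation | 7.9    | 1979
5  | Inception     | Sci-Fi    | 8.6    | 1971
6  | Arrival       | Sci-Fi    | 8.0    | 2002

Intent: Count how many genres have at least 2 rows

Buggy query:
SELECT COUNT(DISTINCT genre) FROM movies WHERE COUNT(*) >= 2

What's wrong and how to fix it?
Bug: COUNT(*) cannot appear in WHERE; the per-group count doesn't exist yet

Fix: Group first with HAVING COUNT(*) >= 2, then COUNT the resulting groups

Corrected query:
SELECT COUNT(*) FROM (SELECT genre FROM movies GROUP BY genre HAVING COUNT(*) >= 2)

Result:
COUNT(*)
--------
2       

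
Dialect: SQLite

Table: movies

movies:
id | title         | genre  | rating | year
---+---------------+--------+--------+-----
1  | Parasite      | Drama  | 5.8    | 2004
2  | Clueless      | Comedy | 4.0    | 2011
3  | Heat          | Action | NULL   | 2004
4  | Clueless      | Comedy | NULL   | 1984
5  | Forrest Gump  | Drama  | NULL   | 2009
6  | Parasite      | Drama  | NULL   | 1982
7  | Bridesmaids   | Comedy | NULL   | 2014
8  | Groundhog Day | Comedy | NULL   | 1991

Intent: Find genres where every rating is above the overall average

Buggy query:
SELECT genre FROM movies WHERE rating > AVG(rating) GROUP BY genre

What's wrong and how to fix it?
Bug: AVG() is an aggregate; it can't sit directly in WHERE

Fix: Use a subquery for AVG and a HAVING MIN(...) filter so the condition holds for every row in the group

Corrected query:
SELECT genre FROM movies GROUP BY genre HAVING MIN(rating) > (SELECT AVG(rating) FROM movies)

Result:
genre
-----
Drama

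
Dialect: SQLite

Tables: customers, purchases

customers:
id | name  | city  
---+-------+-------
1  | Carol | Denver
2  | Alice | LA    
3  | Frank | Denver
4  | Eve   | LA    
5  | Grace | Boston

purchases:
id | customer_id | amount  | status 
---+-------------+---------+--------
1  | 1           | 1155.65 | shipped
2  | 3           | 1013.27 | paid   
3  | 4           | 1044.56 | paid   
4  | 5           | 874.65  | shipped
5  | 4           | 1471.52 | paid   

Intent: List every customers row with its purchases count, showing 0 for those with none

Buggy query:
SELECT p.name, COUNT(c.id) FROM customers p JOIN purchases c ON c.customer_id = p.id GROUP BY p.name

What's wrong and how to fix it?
Bug: INNER JOIN drops customers rows that have no matching purchases rows

Fix: Switch to LEFT JOIN to retain unmatched parent rows

Corrected query:
SELECT p.name, COUNT(c.id) FROM customers p LEFT JOIN purchases c ON c.customer_id = p.id GROUP BY p.name

Result:
name  | COUNT(c.id)
------+------------
Alice | 0          
Carol | 1          
Eve   | 2          
Frank | 1          
Grace | 1          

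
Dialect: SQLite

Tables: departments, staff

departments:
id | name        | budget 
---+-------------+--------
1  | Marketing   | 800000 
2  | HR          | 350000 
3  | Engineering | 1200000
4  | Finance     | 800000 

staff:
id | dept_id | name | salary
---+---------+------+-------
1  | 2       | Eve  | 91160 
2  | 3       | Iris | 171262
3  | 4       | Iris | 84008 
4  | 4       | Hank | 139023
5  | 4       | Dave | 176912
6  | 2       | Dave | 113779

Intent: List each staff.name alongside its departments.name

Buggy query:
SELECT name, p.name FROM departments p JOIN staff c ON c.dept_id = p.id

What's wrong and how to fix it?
Bug: Both tables have a 'name' column; the unqualified reference is ambiguous

Fix: Prefix ambiguous columns with the table alias

Corrected query:
SELECT c.name, p.name FROM departments p JOIN staff c ON c.dept_id = p.id

Result:
name | name       
-----+------------
Eve  | HR         
Iris | Engineering
Iris | Finance    
Hank | Finance    
Dave | Finance    
Dave | HR         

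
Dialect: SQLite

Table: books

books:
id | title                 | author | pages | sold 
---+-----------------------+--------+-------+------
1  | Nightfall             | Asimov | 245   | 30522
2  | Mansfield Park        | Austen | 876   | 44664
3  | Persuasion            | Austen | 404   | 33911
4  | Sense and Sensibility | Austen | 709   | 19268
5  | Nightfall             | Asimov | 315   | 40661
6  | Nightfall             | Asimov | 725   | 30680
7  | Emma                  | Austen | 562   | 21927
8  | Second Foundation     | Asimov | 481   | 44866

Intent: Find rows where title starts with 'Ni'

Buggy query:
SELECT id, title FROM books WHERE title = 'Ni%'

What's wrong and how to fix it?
Bug: '=' compares the literal string including the % character; pattern matching needs LIKE

Fix: Replace '=' with LIKE so 'Ni%' is treated as a pattern

Corrected query:
SELECT id, title FROM books WHERE title LIKE 'Ni%'

Result:
id | title    
---+----------
1  | Nightfall
5  | Nightfall
6  | Nightfall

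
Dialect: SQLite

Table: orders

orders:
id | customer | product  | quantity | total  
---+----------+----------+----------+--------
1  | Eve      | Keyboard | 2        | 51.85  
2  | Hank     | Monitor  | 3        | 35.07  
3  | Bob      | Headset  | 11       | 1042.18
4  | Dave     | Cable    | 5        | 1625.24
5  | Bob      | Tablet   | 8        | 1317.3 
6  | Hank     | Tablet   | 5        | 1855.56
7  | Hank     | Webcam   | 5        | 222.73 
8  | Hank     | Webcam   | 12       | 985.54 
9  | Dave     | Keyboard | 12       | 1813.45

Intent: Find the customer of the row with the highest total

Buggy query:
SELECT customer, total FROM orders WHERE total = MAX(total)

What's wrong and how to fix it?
Bug: MAX(total) is an aggregate and cannot be used directly in WHERE

Fix: Use a subquery: WHERE total = (SELECT MAX(total) FROM orders)

Corrected query:
SELECT customer, total FROM orders WHERE total = (SELECT MAX(total) FROM orders)

Result:
customer | total  
---------+--------
Hank     | 1855.56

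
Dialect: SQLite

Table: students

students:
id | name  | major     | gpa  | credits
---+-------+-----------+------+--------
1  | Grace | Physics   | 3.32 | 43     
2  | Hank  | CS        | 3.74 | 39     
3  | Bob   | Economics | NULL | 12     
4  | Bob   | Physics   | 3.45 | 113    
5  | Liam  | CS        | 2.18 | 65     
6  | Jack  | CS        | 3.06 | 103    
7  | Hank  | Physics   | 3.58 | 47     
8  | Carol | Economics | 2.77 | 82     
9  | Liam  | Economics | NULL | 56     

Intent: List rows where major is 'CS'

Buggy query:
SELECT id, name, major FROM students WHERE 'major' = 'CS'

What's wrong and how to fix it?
Bug: Single quotes denote string literals in SQL; the column name is being compared as a constant string

Fix: Reference the column as major without single quotes

Corrected query:
SELECT id, name, major FROM students WHERE major = 'CS'

Result:
id | name | major
---+------+------
2  | Hank | CS   
5  | Liam | CS   
6  | Jack | CS   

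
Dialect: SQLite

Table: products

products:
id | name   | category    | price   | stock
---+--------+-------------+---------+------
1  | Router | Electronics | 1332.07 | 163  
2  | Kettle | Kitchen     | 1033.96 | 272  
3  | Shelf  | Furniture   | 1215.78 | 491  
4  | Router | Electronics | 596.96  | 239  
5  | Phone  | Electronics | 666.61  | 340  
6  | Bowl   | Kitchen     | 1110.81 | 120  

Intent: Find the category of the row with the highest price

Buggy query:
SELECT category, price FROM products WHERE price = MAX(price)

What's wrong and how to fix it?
Bug: MAX(price) is an aggregate and cannot be used directly in WHERE

Fix: Use a subquery: WHERE price = (SELECT MAX(price) FROM products)

Corrected query:
SELECT category, price FROM products WHERE price = (SELECT MAX(price) FROM products)

Result:
category    | price  
------------+--------
Electronics | 1332.07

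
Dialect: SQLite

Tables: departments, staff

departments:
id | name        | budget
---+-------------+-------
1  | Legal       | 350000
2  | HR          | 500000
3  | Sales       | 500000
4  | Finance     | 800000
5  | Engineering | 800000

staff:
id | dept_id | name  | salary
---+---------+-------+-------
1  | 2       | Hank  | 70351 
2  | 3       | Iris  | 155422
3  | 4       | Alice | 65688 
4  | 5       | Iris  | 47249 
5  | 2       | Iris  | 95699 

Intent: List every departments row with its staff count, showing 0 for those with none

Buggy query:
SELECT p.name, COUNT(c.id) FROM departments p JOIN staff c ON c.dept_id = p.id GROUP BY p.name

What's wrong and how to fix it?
Bug: An inner join excludes parents with zero children

Fix: Use LEFT JOIN so parents without children still appear (COUNT(c.id) gives 0)

Corrected query:
SELECT p.name, COUNT(c.id) FROM departments p LEFT JOIN staff c ON c.dept_id = p.id GROUP BY p.name

Result:
name        | COUNT(c.id)
------------+------------
Engineering | 1          
Finance     | 1          
HR          | 2          
Legal       | 0          
Sales       | 1          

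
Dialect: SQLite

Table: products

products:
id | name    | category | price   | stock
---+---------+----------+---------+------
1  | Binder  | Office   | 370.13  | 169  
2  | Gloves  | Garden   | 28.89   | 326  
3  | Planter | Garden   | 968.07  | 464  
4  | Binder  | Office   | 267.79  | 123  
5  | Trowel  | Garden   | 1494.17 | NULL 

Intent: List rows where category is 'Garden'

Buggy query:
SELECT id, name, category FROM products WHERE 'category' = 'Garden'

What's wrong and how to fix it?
Bug: Single quotes denote string literals in SQL; the column name is being compared as a constant string

Fix: Reference the column as category without single quotes

Corrected query:
SELECT id, name, category FROM products WHERE category = 'Garden'

Result:
id | name    | category
---+---------+---------
2  | Gloves  | Garden  
3  | Planter | Garden  
5  | Trowel  | Garden  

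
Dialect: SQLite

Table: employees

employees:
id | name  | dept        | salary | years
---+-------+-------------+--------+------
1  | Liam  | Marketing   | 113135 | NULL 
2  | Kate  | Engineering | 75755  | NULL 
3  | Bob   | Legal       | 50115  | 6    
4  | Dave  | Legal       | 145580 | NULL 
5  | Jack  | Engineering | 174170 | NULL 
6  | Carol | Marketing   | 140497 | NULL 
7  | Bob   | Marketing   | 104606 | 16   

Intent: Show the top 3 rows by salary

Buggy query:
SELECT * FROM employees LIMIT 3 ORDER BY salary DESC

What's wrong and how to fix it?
Bug: LIMIT must come after ORDER BY

Fix: Swap the clauses: ORDER BY first, then LIMIT

Corrected query:
SELECT * FROM employees ORDER BY salary DESC LIMIT 3

Result:
id | name  | dept        | salary | years
---+-------+-------------+--------+------
5  | Jack  | Engineering | 174170 | NULL 
4  | Dave  | Legal       | 145580 | NULL 
6  | Carol | Marketing   | 140497 | NULL 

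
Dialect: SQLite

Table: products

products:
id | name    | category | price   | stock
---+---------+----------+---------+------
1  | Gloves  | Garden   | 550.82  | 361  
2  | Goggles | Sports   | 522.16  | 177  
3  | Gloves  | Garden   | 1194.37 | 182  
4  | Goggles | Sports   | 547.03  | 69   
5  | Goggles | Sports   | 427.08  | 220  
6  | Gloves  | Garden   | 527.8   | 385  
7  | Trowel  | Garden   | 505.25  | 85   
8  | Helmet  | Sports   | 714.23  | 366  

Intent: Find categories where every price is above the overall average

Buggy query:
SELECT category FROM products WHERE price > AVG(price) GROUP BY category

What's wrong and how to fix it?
Bug: WHERE evaluates per row before aggregation, so AVG() is unavailable

Fix: Compute the overall average in a scalar subquery and compare each group's MIN against it in HAVING

Corrected query:
SELECT category FROM products GROUP BY category HAVING MIN(price) > (SELECT AVG(price) FROM products)

Result:
(no rows)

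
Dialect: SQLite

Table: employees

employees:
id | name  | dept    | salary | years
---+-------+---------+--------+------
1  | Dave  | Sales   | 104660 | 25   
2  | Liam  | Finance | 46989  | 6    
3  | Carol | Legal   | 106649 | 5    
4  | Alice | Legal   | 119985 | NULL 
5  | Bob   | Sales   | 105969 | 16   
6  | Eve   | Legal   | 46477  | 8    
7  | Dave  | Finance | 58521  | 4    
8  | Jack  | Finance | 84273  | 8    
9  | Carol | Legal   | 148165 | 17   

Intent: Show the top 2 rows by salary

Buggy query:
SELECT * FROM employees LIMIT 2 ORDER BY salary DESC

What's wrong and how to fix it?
Bug: ORDER BY cannot follow LIMIT; LIMIT is the final clause

Fix: Swap the clauses: ORDER BY first, then LIMIT

Corrected query:
SELECT * FROM employees ORDER BY salary DESC LIMIT 2

Result:
id | name  | dept  | salary | years
---+-------+-------+--------+------
9  | Carol | Legal | 148165 | 17   
4  | Alice | Legal | 119985 | NULL 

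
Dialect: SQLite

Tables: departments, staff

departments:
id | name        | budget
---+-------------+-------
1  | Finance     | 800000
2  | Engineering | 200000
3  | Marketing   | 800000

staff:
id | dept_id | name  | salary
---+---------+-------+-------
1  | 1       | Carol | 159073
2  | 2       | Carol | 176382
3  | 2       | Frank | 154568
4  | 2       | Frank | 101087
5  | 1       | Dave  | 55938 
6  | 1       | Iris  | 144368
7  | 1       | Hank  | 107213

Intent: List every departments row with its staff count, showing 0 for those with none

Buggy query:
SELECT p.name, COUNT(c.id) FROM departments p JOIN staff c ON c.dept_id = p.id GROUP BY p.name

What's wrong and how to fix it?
Bug: An inner join excludes parents with zero children

Fix: Switch to LEFT JOIN to retain unmatched parent rows

Corrected query:
SELECT p.name, COUNT(c.id) FROM departments p LEFT JOIN staff c ON c.dept_id = p.id GROUP BY p.name

Result:
name        | COUNT(c.id)
------------+------------
Engineering | 3          
Finance     | 4          
Marketing   | 0          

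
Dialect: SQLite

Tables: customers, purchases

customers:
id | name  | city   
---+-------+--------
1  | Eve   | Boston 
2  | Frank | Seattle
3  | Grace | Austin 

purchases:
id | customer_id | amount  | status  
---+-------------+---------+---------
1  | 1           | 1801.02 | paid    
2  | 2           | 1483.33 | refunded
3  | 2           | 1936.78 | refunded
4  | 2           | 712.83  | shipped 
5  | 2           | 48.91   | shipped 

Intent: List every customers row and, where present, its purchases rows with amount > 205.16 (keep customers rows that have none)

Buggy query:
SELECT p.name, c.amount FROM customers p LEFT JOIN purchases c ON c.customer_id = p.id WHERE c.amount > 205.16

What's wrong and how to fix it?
Bug: A WHERE condition on the right-hand table after LEFT JOIN drops unmatched parents

Fix: Put 'c.amount > 205.16' in the JOIN's ON clause instead of WHERE

Corrected query:
SELECT p.name, c.amount FROM customers p LEFT JOIN purchases c ON c.customer_id = p.id AND c.amount > 205.16

Result:
name  | amount 
------+--------
Eve   | 1801.02
Frank | 712.83 
Frank | 1483.33
Frank | 1936.78
Grace | NULL   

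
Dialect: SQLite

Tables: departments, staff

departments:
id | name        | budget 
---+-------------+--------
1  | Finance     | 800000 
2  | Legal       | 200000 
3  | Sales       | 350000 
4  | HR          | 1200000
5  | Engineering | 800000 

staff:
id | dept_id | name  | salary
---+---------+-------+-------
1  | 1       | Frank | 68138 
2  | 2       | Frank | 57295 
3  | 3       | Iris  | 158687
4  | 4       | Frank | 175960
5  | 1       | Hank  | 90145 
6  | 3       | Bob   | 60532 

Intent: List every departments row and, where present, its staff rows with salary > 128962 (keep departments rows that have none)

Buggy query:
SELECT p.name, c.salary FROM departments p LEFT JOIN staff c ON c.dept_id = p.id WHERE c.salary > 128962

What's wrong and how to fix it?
Bug: A WHERE condition on the right-hand table after LEFT JOIN drops unmatched parents

Fix: Put 'c.salary > 128962' in the JOIN's ON clause instead of WHERE

Corrected query:
SELECT p.name, c.salary FROM departments p LEFT JOIN staff c ON c.dept_id = p.id AND c.salary > 128962

Result:
name        | salary
------------+-------
Finance     | NULL  
Legal       | NULL  
Sales       | 158687
HR          | 175960
Engineering | NULL  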